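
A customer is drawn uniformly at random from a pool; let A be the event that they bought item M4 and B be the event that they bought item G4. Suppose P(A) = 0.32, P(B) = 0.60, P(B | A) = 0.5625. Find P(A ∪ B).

0.74

P(A ∩ B) = P(A)·P(B|A) = 0.32 × 0.5625 = 0.18
P(A ∪ B) = 0.32 + 0.60 − 0.18 = 0.74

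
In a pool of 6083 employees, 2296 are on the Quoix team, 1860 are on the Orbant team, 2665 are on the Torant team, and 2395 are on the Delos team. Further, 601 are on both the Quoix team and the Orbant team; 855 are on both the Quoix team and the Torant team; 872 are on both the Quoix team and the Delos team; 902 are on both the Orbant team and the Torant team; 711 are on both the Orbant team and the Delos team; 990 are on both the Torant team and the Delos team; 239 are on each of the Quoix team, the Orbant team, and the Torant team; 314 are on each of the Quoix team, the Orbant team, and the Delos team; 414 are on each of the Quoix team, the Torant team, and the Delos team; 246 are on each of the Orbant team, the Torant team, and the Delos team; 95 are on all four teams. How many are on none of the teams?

680

N(≥1) = 2296 + 1860 + 2665 + 2395 − 601 − 855 − 872 − 902 − 711 − 990 + 239 + 314 + 414 + 246 − 95 = 5403
None: 6083 − 5403 = 680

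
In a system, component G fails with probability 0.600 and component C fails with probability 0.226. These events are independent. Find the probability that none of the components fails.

P(none) = (1 − 0.600) × (1 − 0.226) = 0.400 × 0.774 = 0.3096

0.3096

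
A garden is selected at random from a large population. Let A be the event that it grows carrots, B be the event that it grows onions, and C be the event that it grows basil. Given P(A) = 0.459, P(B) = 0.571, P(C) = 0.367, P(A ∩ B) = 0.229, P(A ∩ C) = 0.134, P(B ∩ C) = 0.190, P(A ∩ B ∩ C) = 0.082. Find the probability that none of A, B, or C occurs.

0.074

Using inclusion–exclusion:
P(A ∪ B ∪ C) = 0.459 + 0.571 + 0.367 − 0.229 − 0.134 − 0.190 + 0.082 = 0.926
P(none) = 1 − 0.926 = 0.074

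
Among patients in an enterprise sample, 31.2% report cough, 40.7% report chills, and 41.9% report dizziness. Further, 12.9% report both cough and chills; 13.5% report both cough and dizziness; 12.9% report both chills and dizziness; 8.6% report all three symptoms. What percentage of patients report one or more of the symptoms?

83.1%

By inclusion-exclusion,
P(union) = 31.2 + 40.7 + 41.9 − 12.9 − 13.5 − 12.9 + 8.6 = 83.1%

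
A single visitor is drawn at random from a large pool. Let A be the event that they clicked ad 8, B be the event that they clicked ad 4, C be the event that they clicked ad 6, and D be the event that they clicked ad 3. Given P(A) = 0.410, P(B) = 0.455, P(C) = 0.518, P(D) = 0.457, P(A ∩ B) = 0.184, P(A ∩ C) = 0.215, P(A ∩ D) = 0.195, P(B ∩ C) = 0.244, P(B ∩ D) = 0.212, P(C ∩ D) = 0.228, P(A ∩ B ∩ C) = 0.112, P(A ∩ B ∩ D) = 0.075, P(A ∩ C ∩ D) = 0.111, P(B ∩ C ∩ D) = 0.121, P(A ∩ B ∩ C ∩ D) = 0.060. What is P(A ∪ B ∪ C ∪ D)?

0.921

Using inclusion–exclusion:
P(A ∪ B ∪ C ∪ D) = 0.410 + 0.455 + 0.518 + 0.457 − 0.184 − 0.215 − 0.195 − 0.244 − 0.212 − 0.228 + 0.112 + 0.075 + 0.111 + 0.121 − 0.060 = 0.921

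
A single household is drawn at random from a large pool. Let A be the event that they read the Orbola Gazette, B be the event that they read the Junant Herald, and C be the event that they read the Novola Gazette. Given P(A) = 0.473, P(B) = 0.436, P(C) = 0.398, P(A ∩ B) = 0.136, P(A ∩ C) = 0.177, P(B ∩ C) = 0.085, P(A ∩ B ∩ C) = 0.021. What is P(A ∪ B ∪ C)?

Using inclusion–exclusion:
P(A ∪ B ∪ C) = 0.473 + 0.436 + 0.398 − 0.136 − 0.177 − 0.085 + 0.021 = 0.930

0.930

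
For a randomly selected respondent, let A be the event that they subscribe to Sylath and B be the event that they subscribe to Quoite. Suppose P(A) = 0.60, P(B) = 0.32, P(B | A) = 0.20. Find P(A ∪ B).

P(A ∩ B) = P(A)·P(B|A) = 0.60 × 0.20 = 0.12
P(A ∪ B) = 0.60 + 0.32 − 0.12 = 0.80

0.80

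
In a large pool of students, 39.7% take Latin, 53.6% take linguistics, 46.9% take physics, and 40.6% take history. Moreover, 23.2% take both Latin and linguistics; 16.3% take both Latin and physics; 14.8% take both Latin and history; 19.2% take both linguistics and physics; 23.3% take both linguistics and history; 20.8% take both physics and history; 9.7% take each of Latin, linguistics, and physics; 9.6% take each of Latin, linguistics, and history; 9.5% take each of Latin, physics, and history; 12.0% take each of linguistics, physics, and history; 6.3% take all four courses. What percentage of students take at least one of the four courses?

Inclusion–exclusion gives
P(at least one) = 39.7 + 53.6 + 46.9 + 40.6 − 23.2 − 16.3 − 14.8 − 19.2 − 23.3 − 20.8 + 9.7 + 9.6 + 9.5 + 12.0 − 6.3 = 97.7%

97.7%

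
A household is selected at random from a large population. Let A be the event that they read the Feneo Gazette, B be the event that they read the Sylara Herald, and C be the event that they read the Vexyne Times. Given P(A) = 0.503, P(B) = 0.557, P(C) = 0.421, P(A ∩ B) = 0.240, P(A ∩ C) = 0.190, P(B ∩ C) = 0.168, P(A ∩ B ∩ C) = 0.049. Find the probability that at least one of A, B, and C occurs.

0.932

By inclusion-exclusion,
P(A ∪ B ∪ C) = 0.503 + 0.557 + 0.421 − 0.240 − 0.190 − 0.168 + 0.049 = 0.932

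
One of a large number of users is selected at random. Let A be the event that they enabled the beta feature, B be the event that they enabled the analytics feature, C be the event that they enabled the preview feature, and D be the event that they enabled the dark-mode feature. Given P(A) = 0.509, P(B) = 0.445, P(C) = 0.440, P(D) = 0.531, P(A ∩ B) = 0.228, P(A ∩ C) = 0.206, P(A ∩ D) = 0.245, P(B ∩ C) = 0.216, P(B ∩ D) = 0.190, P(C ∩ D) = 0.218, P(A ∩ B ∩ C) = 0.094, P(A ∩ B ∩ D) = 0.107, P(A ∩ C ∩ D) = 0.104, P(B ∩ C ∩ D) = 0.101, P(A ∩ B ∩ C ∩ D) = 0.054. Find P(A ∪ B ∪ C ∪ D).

Inclusion–exclusion gives
P(A ∪ B ∪ C ∪ D) = 0.509 + 0.445 + 0.440 + 0.531 − 0.228 − 0.206 − 0.245 − 0.216 − 0.190 − 0.218 + 0.094 + 0.107 + 0.104 + 0.101 − 0.054 = 0.974

0.974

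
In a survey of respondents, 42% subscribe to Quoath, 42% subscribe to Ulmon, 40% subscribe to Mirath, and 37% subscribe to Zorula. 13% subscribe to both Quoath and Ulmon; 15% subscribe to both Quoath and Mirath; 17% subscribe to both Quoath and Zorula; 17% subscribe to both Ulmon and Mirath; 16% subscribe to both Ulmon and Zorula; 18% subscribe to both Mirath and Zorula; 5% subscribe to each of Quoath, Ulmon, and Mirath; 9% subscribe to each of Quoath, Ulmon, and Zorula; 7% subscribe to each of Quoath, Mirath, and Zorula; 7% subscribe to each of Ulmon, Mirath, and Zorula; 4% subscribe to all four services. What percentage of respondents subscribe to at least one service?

89%

Using inclusion–exclusion:
P(union) = 42 + 42 + 40 + 37 − 13 − 15 − 17 − 17 − 16 − 18 + 5 + 9 + 7 + 7 − 4 = 89%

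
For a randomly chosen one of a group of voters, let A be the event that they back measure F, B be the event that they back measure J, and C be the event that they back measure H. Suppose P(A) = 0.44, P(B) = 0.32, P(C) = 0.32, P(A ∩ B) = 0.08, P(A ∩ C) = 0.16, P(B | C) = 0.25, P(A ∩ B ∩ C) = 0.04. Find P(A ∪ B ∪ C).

P(B ∩ C) = P(C)·P(B|C) = 0.32 × 0.25 = 0.08
P(A ∪ B ∪ C) = 0.44 + 0.32 + 0.32 − 0.08 − 0.16 − 0.08 + 0.04 = 0.80

0.80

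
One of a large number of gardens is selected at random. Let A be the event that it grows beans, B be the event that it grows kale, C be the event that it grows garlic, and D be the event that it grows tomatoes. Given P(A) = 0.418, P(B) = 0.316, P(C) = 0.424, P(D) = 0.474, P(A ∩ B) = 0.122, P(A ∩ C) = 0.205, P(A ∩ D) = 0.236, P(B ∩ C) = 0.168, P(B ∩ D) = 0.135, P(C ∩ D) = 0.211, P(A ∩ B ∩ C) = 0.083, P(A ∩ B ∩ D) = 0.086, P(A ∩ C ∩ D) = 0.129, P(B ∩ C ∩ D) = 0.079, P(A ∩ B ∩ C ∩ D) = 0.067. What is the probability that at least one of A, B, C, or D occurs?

0.865

P(A ∪ B ∪ C ∪ D) = 0.418 + 0.316 + 0.424 + 0.474 − 0.122 − 0.205 − 0.236 − 0.168 − 0.135 − 0.211 + 0.083 + 0.086 + 0.129 + 0.079 − 0.067 = 0.865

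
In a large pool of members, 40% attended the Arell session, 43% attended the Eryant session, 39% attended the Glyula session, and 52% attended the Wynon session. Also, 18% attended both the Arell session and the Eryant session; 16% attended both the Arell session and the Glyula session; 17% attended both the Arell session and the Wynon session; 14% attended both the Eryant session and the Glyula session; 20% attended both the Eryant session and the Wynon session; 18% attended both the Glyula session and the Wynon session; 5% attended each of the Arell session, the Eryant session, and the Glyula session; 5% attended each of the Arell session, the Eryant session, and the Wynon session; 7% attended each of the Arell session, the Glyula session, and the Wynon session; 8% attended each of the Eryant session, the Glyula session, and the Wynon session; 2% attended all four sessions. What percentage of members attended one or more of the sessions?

P(union) = 40 + 43 + 39 + 52 − 18 − 16 − 17 − 14 − 20 − 18 + 5 + 5 + 7 + 8 − 2 = 94%

94%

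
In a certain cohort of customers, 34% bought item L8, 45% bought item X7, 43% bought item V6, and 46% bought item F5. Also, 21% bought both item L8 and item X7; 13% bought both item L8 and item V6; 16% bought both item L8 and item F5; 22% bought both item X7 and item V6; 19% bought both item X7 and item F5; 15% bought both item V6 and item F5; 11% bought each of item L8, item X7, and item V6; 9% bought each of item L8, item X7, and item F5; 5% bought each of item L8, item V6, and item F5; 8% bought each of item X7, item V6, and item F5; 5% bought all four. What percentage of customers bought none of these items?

10%

P(union) = 34 + 45 + 43 + 46 − 21 − 13 − 16 − 22 − 19 − 15 + 11 + 9 + 5 + 8 − 5 = 90%
P(none) = 100% − 90% = 10%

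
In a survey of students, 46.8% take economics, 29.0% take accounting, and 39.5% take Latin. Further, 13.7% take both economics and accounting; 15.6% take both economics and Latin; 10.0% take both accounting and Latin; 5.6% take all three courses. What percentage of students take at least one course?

81.6%

Apply inclusion-exclusion:
P(at least one) = 46.8 + 29.0 + 39.5 − 13.7 − 15.6 − 10.0 + 5.6 = 81.6%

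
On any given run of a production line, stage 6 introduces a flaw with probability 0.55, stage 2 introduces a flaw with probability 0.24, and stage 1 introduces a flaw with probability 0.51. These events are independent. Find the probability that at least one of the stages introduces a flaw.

0.83242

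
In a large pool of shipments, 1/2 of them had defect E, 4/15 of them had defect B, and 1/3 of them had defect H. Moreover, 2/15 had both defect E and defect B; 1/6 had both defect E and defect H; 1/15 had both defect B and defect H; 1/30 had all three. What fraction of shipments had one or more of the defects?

P(≥1) = 1/2 + 4/15 + 1/3 − 2/15 − 1/6 − 1/15 + 1/30 = 23/30

23/30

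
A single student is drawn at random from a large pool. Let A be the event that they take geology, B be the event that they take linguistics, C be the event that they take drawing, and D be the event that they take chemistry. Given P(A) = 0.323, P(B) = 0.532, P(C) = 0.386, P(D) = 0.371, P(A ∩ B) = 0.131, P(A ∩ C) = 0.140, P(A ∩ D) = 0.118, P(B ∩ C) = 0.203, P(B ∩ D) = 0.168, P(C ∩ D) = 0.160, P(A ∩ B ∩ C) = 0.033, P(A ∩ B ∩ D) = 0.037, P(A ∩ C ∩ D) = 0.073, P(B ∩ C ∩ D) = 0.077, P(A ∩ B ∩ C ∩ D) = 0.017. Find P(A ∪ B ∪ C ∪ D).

0.895

Using inclusion–exclusion:
P(A ∪ B ∪ C ∪ D) = 0.323 + 0.532 + 0.386 + 0.371 − 0.131 − 0.140 − 0.118 − 0.203 − 0.168 − 0.160 + 0.033 + 0.037 + 0.073 + 0.077 − 0.017 = 0.895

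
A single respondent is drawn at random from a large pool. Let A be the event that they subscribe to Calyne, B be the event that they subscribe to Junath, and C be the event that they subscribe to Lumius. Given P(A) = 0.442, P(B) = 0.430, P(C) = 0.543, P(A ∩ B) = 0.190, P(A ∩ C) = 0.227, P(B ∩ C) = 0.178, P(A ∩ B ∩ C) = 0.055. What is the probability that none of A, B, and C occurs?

0.125

P(A ∪ B ∪ C) = 0.442 + 0.430 + 0.543 − 0.190 − 0.227 − 0.178 + 0.055 = 0.875
P(none) = 1 − 0.875 = 0.125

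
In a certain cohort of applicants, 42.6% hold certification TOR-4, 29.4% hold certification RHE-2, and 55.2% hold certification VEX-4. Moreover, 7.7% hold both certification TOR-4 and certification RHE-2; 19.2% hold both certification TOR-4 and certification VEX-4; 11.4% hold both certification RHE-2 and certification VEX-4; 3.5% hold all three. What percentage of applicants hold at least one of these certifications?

P(at least one) = 42.6 + 29.4 + 55.2 − 7.7 − 19.2 − 11.4 + 3.5 = 92.4%

92.4%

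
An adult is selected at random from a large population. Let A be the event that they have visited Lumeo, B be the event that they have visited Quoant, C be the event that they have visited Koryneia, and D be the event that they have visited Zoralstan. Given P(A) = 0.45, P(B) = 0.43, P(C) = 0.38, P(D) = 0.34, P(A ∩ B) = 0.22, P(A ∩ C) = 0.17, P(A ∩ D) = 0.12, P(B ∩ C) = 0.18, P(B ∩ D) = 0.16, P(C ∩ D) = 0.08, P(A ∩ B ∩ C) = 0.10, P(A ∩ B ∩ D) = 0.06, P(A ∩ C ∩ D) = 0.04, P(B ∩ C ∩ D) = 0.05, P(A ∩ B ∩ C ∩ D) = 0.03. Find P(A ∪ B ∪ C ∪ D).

By inclusion–exclusion:
P(A ∪ B ∪ C ∪ D) = 0.45 + 0.43 + 0.38 + 0.34 − 0.22 − 0.17 − 0.12 − 0.18 − 0.16 − 0.08 + 0.10 + 0.06 + 0.04 + 0.05 − 0.03 = 0.89

0.89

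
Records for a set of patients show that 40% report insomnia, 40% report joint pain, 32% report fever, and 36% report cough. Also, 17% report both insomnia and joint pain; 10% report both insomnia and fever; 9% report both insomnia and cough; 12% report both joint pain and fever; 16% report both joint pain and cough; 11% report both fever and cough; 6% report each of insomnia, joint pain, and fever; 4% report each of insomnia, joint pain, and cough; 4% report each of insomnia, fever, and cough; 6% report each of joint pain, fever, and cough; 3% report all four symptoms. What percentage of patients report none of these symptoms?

10%

By inclusion-exclusion,
P(at least one) = 40 + 40 + 32 + 36 − 17 − 10 − 9 − 12 − 16 − 11 + 6 + 4 + 4 + 6 − 3 = 90%
P(none) = 100% − 90% = 10%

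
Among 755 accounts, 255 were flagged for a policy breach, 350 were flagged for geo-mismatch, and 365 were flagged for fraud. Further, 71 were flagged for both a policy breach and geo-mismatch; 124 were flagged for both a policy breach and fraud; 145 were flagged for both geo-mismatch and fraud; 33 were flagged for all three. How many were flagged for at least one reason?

663

Inclusion–exclusion gives
|union| = 255 + 350 + 365 − 71 − 124 − 145 + 33 = 663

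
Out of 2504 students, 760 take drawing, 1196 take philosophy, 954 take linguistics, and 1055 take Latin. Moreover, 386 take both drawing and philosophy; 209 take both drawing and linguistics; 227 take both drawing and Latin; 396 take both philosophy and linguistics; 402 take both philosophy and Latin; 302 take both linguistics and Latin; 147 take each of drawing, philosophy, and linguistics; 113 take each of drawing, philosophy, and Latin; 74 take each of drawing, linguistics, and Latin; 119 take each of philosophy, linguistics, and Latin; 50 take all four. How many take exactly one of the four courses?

1280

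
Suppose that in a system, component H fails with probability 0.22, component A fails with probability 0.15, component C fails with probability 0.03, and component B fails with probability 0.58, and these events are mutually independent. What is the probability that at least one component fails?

Independence gives P(none) = ∏(1 − pᵢ).
P(none) = (1 − 0.22) × (1 − 0.15) × (1 − 0.03) × (1 − 0.58) = 0.78 × 0.85 × 0.97 × 0.42 = 0.2701062
P(at least one) = 1 − 0.2701062 = 0.7298938

0.7298938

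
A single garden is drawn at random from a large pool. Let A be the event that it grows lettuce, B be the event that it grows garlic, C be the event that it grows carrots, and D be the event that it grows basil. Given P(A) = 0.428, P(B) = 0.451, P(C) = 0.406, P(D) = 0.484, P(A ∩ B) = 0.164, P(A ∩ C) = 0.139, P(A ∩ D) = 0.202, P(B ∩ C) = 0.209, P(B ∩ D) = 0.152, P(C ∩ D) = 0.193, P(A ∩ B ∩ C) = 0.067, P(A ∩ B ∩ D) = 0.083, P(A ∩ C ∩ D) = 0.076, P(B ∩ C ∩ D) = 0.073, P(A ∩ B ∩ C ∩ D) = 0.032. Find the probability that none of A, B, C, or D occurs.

0.023

Inclusion–exclusion gives
P(A ∪ B ∪ C ∪ D) = 0.428 + 0.451 + 0.406 + 0.484 − 0.164 − 0.139 − 0.202 − 0.209 − 0.152 − 0.193 + 0.067 + 0.083 + 0.076 + 0.073 − 0.032 = 0.977
P(none) = 1 − 0.977 = 0.023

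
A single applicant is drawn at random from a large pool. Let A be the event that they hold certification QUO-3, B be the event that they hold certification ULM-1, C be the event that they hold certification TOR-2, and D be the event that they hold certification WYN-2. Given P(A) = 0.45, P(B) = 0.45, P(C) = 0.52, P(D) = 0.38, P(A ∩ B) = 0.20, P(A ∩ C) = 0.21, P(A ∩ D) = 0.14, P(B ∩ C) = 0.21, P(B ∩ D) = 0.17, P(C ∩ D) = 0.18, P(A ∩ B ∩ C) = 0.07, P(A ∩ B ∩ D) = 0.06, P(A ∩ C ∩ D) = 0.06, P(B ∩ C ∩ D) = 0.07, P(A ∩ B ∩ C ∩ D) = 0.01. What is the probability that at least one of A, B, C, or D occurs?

Apply inclusion-exclusion:
P(A ∪ B ∪ C ∪ D) = 0.45 + 0.45 + 0.52 + 0.38 − 0.20 − 0.21 − 0.14 − 0.21 − 0.17 − 0.18 + 0.07 + 0.06 + 0.06 + 0.07 − 0.01 = 0.94

0.94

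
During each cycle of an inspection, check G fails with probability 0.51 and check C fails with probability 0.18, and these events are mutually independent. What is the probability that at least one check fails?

0.5982

P(none) = (1 − 0.51) × (1 − 0.18) = 0.49 × 0.82 = 0.4018
P(at least one) = 1 − 0.4018 = 0.5982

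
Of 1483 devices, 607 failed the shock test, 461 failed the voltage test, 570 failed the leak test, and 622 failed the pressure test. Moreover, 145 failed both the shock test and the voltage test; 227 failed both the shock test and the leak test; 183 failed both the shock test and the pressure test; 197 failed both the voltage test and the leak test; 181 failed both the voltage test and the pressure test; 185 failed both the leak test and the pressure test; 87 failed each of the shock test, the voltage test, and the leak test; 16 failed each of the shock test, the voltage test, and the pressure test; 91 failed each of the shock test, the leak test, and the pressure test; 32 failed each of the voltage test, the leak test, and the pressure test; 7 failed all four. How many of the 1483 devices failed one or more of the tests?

By inclusion-exclusion,
N(≥1) = 607 + 461 + 570 + 622 − 145 − 227 − 183 − 197 − 181 − 185 + 87 + 16 + 91 + 32 − 7 = 1361

1361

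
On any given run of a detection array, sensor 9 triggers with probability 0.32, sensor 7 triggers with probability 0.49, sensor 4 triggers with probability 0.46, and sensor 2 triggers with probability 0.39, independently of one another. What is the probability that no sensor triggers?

0.11423592

Independence gives P(none) = ∏(1 − pᵢ).
P(none) = (1 − 0.32) × (1 − 0.49) × (1 − 0.46) × (1 − 0.39) = 0.68 × 0.51 × 0.54 × 0.61 = 0.11423592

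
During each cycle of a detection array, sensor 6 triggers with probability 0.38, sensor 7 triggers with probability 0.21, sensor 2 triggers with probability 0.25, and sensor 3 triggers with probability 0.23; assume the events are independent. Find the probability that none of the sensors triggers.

P(none) = (1 − 0.38) × (1 − 0.21) × (1 − 0.25) × (1 − 0.23) = 0.62 × 0.79 × 0.75 × 0.77 = 0.2828595

0.2828595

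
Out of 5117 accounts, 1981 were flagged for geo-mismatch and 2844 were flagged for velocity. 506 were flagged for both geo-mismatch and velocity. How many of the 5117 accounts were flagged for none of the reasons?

798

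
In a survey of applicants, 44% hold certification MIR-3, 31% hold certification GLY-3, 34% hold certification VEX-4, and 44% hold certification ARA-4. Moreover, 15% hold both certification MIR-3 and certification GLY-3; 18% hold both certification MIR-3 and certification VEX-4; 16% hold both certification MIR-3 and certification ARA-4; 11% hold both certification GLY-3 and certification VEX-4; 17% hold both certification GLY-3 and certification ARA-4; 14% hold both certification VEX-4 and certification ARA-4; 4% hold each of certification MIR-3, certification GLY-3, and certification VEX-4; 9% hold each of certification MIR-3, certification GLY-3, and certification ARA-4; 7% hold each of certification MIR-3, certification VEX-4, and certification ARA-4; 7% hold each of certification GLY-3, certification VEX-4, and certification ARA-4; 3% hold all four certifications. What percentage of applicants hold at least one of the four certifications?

P(at least one) = 44 + 31 + 34 + 44 − 15 − 18 − 16 − 11 − 17 − 14 + 4 + 9 + 7 + 7 − 3 = 86%

86%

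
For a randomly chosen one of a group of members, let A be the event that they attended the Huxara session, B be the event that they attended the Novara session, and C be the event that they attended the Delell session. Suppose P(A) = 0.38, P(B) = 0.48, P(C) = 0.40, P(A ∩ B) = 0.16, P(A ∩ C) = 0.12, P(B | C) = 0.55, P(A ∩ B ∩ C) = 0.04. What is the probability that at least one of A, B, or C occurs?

0.80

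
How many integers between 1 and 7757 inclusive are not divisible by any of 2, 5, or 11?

3878 + 1551 + 705 − 775 − 352 − 141 + 70 = 4936
7757 − 4936 = 2821

2821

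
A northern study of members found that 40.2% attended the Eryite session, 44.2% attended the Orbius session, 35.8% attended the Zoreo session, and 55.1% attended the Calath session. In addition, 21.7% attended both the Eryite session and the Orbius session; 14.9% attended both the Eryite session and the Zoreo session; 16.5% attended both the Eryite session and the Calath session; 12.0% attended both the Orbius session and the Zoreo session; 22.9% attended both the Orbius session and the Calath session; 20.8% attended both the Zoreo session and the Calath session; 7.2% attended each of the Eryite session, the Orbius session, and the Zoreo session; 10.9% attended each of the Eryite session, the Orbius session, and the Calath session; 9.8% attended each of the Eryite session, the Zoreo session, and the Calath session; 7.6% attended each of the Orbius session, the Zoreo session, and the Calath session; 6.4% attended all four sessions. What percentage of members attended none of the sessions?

4.4%

P(at least one) = 40.2 + 44.2 + 35.8 + 55.1 − 21.7 − 14.9 − 16.5 − 12.0 − 22.9 − 20.8 + 7.2 + 10.9 + 9.8 + 7.6 − 6.4 = 95.6%
P(none) = 100% − 95.6% = 4.4%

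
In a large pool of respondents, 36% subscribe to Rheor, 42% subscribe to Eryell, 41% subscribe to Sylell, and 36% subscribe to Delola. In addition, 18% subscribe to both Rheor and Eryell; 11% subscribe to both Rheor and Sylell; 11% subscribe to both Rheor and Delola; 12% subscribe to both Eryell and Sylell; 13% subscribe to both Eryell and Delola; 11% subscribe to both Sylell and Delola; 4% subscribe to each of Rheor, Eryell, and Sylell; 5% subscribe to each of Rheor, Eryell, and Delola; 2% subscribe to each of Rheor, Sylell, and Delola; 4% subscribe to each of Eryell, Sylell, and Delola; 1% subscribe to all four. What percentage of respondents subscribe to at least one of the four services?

By inclusion–exclusion:
P(at least one) = 36 + 42 + 41 + 36 − 18 − 11 − 11 − 12 − 13 − 11 + 4 + 5 + 2 + 4 − 1 = 93%

93%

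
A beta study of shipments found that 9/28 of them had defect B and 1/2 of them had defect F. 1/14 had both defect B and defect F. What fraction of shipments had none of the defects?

By inclusion–exclusion:
P(union) = 9/28 + 1/2 − 1/14 = 3/4
P(none) = 1 − 3/4 = 1/4

1/4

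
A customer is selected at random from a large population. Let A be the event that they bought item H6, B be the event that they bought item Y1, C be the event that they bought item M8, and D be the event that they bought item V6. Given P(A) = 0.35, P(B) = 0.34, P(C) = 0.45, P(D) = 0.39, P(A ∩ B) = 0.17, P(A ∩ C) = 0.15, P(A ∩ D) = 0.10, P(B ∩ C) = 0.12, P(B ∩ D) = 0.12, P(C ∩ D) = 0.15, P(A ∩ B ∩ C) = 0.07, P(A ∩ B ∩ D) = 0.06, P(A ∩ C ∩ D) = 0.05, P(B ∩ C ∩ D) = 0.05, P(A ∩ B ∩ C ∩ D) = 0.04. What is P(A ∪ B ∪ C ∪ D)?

Apply inclusion-exclusion:
P(A ∪ B ∪ C ∪ D) = 0.35 + 0.34 + 0.45 + 0.39 − 0.17 − 0.15 − 0.10 − 0.12 − 0.12 − 0.15 + 0.07 + 0.06 + 0.05 + 0.05 − 0.04 = 0.91

0.91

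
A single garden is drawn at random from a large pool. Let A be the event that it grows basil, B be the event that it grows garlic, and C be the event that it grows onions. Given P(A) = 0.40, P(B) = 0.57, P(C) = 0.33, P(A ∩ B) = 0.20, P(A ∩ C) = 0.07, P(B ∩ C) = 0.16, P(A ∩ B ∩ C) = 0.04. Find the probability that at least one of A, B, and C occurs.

Inclusion–exclusion gives
P(A ∪ B ∪ C) = 0.40 + 0.57 + 0.33 − 0.20 − 0.07 − 0.16 + 0.04 = 0.91

0.91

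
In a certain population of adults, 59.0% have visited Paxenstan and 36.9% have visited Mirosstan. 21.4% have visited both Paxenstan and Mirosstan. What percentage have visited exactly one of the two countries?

53.1%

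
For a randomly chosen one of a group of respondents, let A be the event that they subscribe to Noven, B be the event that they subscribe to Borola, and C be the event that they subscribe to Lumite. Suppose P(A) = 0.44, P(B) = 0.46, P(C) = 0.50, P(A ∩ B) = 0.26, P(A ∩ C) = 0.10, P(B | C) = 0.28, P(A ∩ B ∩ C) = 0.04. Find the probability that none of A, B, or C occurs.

0.06

P(B ∩ C) = P(C)·P(B|C) = 0.50 × 0.28 = 0.14
By inclusion–exclusion:
P(A ∪ B ∪ C) = 0.44 + 0.46 + 0.50 − 0.26 − 0.10 − 0.14 + 0.04 = 0.94
P(none) = 1 − 0.94 = 0.06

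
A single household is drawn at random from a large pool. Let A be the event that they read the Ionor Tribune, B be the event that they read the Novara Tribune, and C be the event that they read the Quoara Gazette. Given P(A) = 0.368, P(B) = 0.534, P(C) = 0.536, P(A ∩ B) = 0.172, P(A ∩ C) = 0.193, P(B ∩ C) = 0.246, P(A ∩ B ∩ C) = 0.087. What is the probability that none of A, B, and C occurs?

0.086

By inclusion–exclusion:
P(A ∪ B ∪ C) = 0.368 + 0.534 + 0.536 − 0.172 − 0.193 − 0.246 + 0.087 = 0.914
P(none) = 1 − 0.914 = 0.086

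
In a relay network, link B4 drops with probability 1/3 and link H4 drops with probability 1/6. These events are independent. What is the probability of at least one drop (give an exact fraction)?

Since the events are independent, P(none) is the product of the individual non-occurrence probabilities.
P(none) = (1 − 1/3) × (1 − 1/6) = 2/3 × 5/6 = 5/9
P(at least one) = 1 − 5/9 = 4/9

4/9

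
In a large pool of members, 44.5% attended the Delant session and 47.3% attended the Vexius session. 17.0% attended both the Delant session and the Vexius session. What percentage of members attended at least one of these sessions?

P(≥1) = 44.5 + 47.3 − 17.0 = 74.8%

74.8%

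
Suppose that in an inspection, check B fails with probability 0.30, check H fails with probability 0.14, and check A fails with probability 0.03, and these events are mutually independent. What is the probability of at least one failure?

0.41606

P(none) = (1 − 0.30) × (1 − 0.14) × (1 − 0.03) = 0.70 × 0.86 × 0.97 = 0.58394
P(at least one) = 1 − 0.58394 = 0.41606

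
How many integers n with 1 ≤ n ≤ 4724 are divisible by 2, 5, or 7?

3104

Using inclusion–exclusion:
⌊4724/2⌋ + ⌊4724/5⌋ + ⌊4724/7⌋ − ⌊4724/10⌋ − ⌊4724/14⌋ − ⌊4724/35⌋ + ⌊4724/70⌋ = 2362 + 944 + 674 − 472 − 337 − 134 + 67 = 3104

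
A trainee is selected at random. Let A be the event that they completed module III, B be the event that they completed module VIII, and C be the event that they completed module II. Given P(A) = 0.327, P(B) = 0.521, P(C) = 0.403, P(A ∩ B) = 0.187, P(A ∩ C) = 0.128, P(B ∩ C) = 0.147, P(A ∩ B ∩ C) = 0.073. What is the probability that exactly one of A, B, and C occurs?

0.546

P(exactly one) = 0.327 + 0.521 + 0.403 − 2·0.187 − 2·0.128 − 2·0.147 + 3·0.073 = 0.546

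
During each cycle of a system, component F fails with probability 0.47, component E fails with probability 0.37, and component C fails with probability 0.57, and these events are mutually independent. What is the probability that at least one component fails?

Independence gives P(none) = ∏(1 − pᵢ).
P(none) = (1 − 0.47) × (1 − 0.37) × (1 − 0.57) = 0.53 × 0.63 × 0.43 = 0.143577
P(at least one) = 1 − 0.143577 = 0.856423

0.856423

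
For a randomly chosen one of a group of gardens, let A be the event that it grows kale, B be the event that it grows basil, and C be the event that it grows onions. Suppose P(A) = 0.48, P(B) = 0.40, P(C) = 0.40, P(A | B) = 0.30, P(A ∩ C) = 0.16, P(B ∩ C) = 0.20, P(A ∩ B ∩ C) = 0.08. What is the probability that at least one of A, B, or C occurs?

0.88

P(A ∩ B) = P(B)·P(A|B) = 0.40 × 0.30 = 0.12
Inclusion–exclusion gives
P(A ∪ B ∪ C) = 0.48 + 0.40 + 0.40 − 0.12 − 0.16 − 0.20 + 0.08 = 0.88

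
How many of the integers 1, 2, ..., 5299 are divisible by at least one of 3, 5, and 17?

2638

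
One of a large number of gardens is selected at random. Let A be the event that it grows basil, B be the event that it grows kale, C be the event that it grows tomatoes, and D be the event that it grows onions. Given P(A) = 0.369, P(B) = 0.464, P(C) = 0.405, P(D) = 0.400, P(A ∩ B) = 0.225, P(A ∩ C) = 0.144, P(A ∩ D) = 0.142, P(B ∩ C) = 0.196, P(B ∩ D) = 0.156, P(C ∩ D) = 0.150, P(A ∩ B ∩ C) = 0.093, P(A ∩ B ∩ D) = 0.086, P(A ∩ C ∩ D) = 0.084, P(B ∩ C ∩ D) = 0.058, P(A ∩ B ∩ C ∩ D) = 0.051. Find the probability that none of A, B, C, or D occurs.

0.105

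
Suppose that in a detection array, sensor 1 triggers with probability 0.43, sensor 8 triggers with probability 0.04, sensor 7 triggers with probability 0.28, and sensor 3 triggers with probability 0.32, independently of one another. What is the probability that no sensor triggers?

0.26790912

Independence gives P(none) = ∏(1 − pᵢ).
P(none) = (1 − 0.43) × (1 − 0.04) × (1 − 0.28) × (1 − 0.32) = 0.57 × 0.96 × 0.72 × 0.68 = 0.26790912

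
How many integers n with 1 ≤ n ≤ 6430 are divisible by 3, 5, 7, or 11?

3758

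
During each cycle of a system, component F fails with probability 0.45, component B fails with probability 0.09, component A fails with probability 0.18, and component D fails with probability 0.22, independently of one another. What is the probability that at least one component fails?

P(none) = (1 − 0.45) × (1 − 0.09) × (1 − 0.18) × (1 − 0.22) = 0.55 × 0.91 × 0.82 × 0.78 = 0.3201198
P(at least one) = 1 − 0.3201198 = 0.6798802

0.6798802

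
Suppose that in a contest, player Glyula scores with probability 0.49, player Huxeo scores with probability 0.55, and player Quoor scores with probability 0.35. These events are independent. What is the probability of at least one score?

P(none) = (1 − 0.49) × (1 − 0.55) × (1 − 0.35) = 0.51 × 0.45 × 0.65 = 0.149175
P(at least one) = 1 − 0.149175 = 0.850825

0.850825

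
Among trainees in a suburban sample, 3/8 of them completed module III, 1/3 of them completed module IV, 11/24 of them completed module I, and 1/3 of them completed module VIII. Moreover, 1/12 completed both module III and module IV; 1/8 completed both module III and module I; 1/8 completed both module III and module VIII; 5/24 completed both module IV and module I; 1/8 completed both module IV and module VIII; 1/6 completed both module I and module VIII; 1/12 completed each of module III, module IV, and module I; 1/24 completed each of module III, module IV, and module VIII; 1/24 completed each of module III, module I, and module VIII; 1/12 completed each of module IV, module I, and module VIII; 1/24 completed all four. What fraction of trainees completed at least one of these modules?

7/8

P(≥1) = 3/8 + 1/3 + 11/24 + 1/3 − 1/12 − 1/8 − 1/8 − 5/24 − 1/8 − 1/6 + 1/12 + 1/24 + 1/24 + 1/12 − 1/24 = 7/8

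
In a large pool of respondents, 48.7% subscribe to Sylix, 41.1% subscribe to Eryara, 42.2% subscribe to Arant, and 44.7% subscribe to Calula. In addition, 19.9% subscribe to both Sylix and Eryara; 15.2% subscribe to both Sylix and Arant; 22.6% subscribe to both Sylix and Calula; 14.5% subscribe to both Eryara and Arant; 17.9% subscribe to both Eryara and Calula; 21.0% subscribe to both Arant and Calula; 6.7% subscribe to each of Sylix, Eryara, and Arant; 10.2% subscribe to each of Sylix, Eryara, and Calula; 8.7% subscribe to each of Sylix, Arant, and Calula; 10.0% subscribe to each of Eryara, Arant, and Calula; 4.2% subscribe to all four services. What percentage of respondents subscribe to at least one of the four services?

97.0%

Using inclusion–exclusion:
P(union) = 48.7 + 41.1 + 42.2 + 44.7 − 19.9 − 15.2 − 22.6 − 14.5 − 17.9 − 21.0 + 6.7 + 10.2 + 8.7 + 10.0 − 4.2 = 97.0%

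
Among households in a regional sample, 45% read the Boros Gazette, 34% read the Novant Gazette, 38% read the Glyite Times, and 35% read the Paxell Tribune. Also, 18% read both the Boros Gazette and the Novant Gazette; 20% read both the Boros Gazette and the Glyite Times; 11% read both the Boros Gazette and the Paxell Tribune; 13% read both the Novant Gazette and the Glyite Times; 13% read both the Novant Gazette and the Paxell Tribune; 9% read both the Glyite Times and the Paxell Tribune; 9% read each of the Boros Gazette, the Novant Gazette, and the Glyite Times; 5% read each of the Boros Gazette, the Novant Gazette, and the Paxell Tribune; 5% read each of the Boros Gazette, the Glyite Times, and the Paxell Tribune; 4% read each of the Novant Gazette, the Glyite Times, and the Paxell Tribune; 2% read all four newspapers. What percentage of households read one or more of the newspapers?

By inclusion–exclusion:
P(≥1) = 45 + 34 + 38 + 35 − 18 − 20 − 11 − 13 − 13 − 9 + 9 + 5 + 5 + 4 − 2 = 89%

89%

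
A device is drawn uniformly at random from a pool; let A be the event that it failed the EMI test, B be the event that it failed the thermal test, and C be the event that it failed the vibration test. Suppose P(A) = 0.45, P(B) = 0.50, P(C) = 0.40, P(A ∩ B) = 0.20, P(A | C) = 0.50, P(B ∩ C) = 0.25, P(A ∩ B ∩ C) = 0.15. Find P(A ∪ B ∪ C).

0.85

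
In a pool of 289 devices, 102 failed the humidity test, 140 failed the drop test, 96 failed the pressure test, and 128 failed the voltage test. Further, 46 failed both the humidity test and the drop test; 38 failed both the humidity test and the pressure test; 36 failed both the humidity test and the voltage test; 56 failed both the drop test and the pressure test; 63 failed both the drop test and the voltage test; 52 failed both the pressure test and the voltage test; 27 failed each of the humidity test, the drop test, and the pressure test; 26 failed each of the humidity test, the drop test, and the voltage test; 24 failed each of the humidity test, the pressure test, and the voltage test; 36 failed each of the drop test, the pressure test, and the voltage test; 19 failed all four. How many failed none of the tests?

20

N(≥1) = 102 + 140 + 96 + 128 − 46 − 38 − 36 − 56 − 63 − 52 + 27 + 26 + 24 + 36 − 19 = 269
None: 289 − 269 = 20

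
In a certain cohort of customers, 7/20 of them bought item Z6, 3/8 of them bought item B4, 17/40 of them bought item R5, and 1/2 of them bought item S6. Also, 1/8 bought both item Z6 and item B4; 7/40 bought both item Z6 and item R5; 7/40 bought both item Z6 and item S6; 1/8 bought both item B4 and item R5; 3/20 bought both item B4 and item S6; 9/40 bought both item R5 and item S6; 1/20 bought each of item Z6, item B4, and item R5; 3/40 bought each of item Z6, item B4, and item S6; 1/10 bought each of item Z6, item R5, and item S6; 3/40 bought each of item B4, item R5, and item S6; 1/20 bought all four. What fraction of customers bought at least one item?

Inclusion–exclusion gives
P(at least one) = 7/20 + 3/8 + 17/40 + 1/2 − 1/8 − 7/40 − 7/40 − 1/8 − 3/20 − 9/40 + 1/20 + 3/40 + 1/10 + 3/40 − 1/20 = 37/40

37/40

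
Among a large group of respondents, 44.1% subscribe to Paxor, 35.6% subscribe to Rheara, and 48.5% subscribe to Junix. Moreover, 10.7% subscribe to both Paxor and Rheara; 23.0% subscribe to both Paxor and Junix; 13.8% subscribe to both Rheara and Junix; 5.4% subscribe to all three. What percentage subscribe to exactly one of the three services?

49.4%

P(exactly one) = 44.1 + 35.6 + 48.5 − 2·10.7 − 2·23.0 − 2·13.8 + 3·5.4 = 49.4%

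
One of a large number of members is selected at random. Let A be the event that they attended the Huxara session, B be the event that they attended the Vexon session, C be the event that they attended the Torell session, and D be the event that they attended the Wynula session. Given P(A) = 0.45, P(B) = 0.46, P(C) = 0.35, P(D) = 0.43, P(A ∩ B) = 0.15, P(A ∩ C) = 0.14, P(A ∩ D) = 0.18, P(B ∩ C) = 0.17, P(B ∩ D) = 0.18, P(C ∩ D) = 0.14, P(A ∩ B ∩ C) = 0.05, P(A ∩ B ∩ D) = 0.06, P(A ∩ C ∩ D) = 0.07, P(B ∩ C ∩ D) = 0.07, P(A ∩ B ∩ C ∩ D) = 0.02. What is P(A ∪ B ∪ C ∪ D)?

0.96

P(A ∪ B ∪ C ∪ D) = 0.45 + 0.46 + 0.35 + 0.43 − 0.15 − 0.14 − 0.18 − 0.17 − 0.18 − 0.14 + 0.05 + 0.06 + 0.07 + 0.07 − 0.02 = 0.96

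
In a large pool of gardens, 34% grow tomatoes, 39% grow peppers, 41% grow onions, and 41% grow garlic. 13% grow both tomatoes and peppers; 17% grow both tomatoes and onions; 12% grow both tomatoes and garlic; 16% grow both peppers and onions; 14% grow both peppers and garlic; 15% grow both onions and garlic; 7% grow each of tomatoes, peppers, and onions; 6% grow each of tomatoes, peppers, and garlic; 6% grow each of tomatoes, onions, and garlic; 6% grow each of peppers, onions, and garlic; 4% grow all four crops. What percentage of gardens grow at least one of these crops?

Inclusion–exclusion gives
P(union) = 34 + 39 + 41 + 41 − 13 − 17 − 12 − 16 − 14 − 15 + 7 + 6 + 6 + 6 − 4 = 89%

89%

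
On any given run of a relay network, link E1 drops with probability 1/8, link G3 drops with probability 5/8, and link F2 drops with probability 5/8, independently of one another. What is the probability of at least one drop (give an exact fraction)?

449/512

P(none) = (1 − 1/8) × (1 − 5/8) × (1 − 5/8) = 7/8 × 3/8 × 3/8 = 63/512
P(at least one) = 1 − 63/512 = 449/512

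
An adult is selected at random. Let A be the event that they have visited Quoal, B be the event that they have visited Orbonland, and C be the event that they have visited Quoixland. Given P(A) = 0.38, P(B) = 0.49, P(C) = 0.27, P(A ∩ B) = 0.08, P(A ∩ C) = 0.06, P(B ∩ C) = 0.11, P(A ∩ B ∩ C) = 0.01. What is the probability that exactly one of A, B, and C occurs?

By inclusion–exclusion (exactly-one form):
P(exactly one) = 0.38 + 0.49 + 0.27 − 2·0.08 − 2·0.06 − 2·0.11 + 3·0.01 = 0.67

0.67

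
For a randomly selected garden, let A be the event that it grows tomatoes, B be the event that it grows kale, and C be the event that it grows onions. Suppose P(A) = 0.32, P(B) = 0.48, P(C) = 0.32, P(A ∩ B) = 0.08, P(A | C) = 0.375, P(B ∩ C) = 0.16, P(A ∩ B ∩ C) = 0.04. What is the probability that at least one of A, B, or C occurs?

P(A ∩ C) = P(C)·P(A|C) = 0.32 × 0.375 = 0.12
P(A ∪ B ∪ C) = 0.32 + 0.48 + 0.32 − 0.08 − 0.12 − 0.16 + 0.04 = 0.80

0.80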